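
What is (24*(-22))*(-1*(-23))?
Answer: -12144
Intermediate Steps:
(24*(-22))*(-1*(-23)) = -528*23 = -12144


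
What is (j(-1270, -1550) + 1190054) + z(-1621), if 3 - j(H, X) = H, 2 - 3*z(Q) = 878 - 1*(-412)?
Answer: 3572693/3 ≈ 1.1909e+6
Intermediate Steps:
z(Q) = -1288/3 (z(Q) = ⅔ - (878 - 1*(-412))/3 = ⅔ - (878 + 412)/3 = ⅔ - ⅓*1290 = ⅔ - 430 = -1288/3)
j(H, X) = 3 - H
(j(-1270, -1550) + 1190054) + z(-1621) = ((3 - 1*(-1270)) + 1190054) - 1288/3 = ((3 + 1270) + 1190054) - 1288/3 = (1273 + 1190054) - 1288/3 = 1191327 - 1288/3 = 3572693/3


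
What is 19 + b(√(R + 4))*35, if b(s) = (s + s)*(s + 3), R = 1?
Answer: 369 + 210*√5 ≈ 838.57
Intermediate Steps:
b(s) = 2*s*(3 + s) (b(s) = (2*s)*(3 + s) = 2*s*(3 + s))
19 + b(√(R + 4))*35 = 19 + (2*√(1 + 4)*(3 + √(1 + 4)))*35 = 19 + (2*√5*(3 + √5))*35 = 19 + 70*√5*(3 + √5)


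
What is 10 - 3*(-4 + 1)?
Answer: 19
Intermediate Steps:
10 - 3*(-4 + 1) = 10 - (-9) = 10 - 3*(-3) = 10 + 9 = 19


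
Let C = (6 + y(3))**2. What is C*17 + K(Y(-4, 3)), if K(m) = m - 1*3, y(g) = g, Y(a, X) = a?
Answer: 1370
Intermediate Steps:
K(m) = -3 + m (K(m) = m - 3 = -3 + m)
C = 81 (C = (6 + 3)**2 = 9**2 = 81)
C*17 + K(Y(-4, 3)) = 81*17 + (-3 - 4) = 1377 - 7 = 1370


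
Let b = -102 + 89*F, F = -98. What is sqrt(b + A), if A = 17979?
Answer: sqrt(9155) ≈ 95.682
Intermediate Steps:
b = -8824 (b = -102 + 89*(-98) = -102 - 8722 = -8824)
sqrt(b + A) = sqrt(-8824 + 17979) = sqrt(9155)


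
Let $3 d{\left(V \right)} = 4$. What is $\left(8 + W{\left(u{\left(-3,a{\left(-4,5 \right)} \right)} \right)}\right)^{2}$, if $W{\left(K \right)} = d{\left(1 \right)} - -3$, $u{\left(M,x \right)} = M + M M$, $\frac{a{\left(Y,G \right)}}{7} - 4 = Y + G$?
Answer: $\frac{1369}{9} \approx 152.11$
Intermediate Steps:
$d{\left(V \right)} = \frac{4}{3}$ ($d{\left(V \right)} = \frac{1}{3} \cdot 4 = \frac{4}{3}$)
$a{\left(Y,G \right)} = 28 + 7 G + 7 Y$ ($a{\left(Y,G \right)} = 28 + 7 \left(Y + G\right) = 28 + 7 \left(G + Y\right) = 28 + \left(7 G + 7 Y\right) = 28 + 7 G + 7 Y$)
$u{\left(M,x \right)} = M + M^{2}$
$W{\left(K \right)} = \frac{13}{3}$ ($W{\left(K \right)} = \frac{4}{3} - -3 = \frac{4}{3} + 3 = \frac{13}{3}$)
$\left(8 + W{\left(u{\left(-3,a{\left(-4,5 \right)} \right)} \right)}\right)^{2} = \left(8 + \frac{13}{3}\right)^{2} = \left(\frac{37}{3}\right)^{2} = \frac{1369}{9}$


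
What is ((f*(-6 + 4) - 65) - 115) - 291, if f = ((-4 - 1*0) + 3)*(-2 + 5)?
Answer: -465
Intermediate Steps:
f = -3 (f = ((-4 + 0) + 3)*3 = (-4 + 3)*3 = -1*3 = -3)
((f*(-6 + 4) - 65) - 115) - 291 = ((-3*(-6 + 4) - 65) - 115) - 291 = ((-3*(-2) - 65) - 115) - 291 = ((6 - 65) - 115) - 291 = (-59 - 115) - 291 = -174 - 291 = -465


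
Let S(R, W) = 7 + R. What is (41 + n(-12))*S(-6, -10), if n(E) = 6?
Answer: 47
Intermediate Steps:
(41 + n(-12))*S(-6, -10) = (41 + 6)*(7 - 6) = 47*1 = 47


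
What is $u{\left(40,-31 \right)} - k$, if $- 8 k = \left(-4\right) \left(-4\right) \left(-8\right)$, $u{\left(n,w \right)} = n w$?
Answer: $-1256$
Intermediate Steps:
$k = 16$ ($k = - \frac{\left(-4\right) \left(-4\right) \left(-8\right)}{8} = - \frac{16 \left(-8\right)}{8} = \left(- \frac{1}{8}\right) \left(-128\right) = 16$)
$u{\left(40,-31 \right)} - k = 40 \left(-31\right) - 16 = -1240 - 16 = -1256$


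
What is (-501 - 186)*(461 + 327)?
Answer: -541356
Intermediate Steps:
(-501 - 186)*(461 + 327) = -687*788 = -541356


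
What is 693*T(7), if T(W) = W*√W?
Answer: 4851*√7 ≈ 12835.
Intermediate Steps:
T(W) = W^(3/2)
693*T(7) = 693*7^(3/2) = 693*(7*√7) = 4851*√7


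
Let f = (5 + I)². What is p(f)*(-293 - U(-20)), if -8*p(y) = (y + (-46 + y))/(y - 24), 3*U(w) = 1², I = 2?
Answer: 1144/15 ≈ 76.267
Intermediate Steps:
U(w) = ⅓ (U(w) = (⅓)*1² = (⅓)*1 = ⅓)
f = 49 (f = (5 + 2)² = 7² = 49)
p(y) = -(-46 + 2*y)/(8*(-24 + y)) (p(y) = -(y + (-46 + y))/(8*(y - 24)) = -(-46 + 2*y)/(8*(-24 + y)))
p(f)*(-293 - U(-20)) = ((23 - 1*49)/(4*(-24 + 49)))*(-293 - 1*⅓) = ((¼)*(23 - 49)/25)*(-293 - ⅓) = ((¼)*(1/25)*(-26))*(-880/3) = -13/50*(-880/3) = 1144/15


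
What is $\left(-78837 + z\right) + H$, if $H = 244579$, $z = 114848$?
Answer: $280590$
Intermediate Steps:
$\left(-78837 + z\right) + H = \left(-78837 + 114848\right) + 244579 = 36011 + 244579 = 280590$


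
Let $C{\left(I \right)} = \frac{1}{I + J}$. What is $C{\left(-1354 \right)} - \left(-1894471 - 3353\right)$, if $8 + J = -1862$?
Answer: $\frac{6118584575}{3224} \approx 1.8978 \cdot 10^{6}$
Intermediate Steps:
$J = -1870$ ($J = -8 - 1862 = -1870$)
$C{\left(I \right)} = \frac{1}{-1870 + I}$ ($C{\left(I \right)} = \frac{1}{I - 1870} = \frac{1}{-1870 + I}$)
$C{\left(-1354 \right)} - \left(-1894471 - 3353\right) = \frac{1}{-1870 - 1354} - \left(-1894471 - 3353\right) = \frac{1}{-3224} - -1897824 = - \frac{1}{3224} + 1897824 = \frac{6118584575}{3224}$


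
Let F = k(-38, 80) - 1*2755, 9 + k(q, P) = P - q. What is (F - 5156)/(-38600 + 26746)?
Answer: 3901/5927 ≈ 0.65817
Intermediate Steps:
k(q, P) = -9 + P - q (k(q, P) = -9 + (P - q) = -9 + P - q)
F = -2646 (F = (-9 + 80 - 1*(-38)) - 1*2755 = (-9 + 80 + 38) - 2755 = 109 - 2755 = -2646)
(F - 5156)/(-38600 + 26746) = (-2646 - 5156)/(-38600 + 26746) = -7802/(-11854) = -7802*(-1/11854) = 3901/5927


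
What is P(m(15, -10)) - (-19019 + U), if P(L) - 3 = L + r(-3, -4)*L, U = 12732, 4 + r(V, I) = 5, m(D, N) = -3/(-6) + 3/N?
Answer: 31452/5 ≈ 6290.4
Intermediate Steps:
m(D, N) = ½ + 3/N (m(D, N) = -3*(-⅙) + 3/N = ½ + 3/N)
r(V, I) = 1 (r(V, I) = -4 + 5 = 1)
P(L) = 3 + 2*L (P(L) = 3 + (L + 1*L) = 3 + (L + L) = 3 + 2*L)
P(m(15, -10)) - (-19019 + U) = (3 + 2*((½)*(6 - 10)/(-10))) - (-19019 + 12732) = (3 + 2*((½)*(-⅒)*(-4))) - 1*(-6287) = (3 + 2*(⅕)) + 6287 = (3 + ⅖) + 6287 = 17/5 + 6287 = 31452/5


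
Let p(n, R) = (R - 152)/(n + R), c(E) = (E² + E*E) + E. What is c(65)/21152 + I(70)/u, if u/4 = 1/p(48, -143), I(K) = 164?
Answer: 51328473/401888 ≈ 127.72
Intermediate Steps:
c(E) = E + 2*E² (c(E) = (E² + E²) + E = 2*E² + E = E + 2*E²)
p(n, R) = (-152 + R)/(R + n)
u = 76/59 (u = 4/(((-152 - 143)/(-143 + 48))) = 4/((-295/(-95))) = 4/((-1/95*(-295))) = 4/(59/19) = 4*(19/59) = 76/59 ≈ 1.2881)
c(65)/21152 + I(70)/u = (65*(1 + 2*65))/21152 + 164/(76/59) = (65*(1 + 130))*(1/21152) + 164*(59/76) = (65*131)*(1/21152) + 2419/19 = 8515*(1/21152) + 2419/19 = 8515/21152 + 2419/19 = 51328473/401888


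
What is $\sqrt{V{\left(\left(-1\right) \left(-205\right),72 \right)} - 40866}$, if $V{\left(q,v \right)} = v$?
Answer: $i \sqrt{40794} \approx 201.98 i$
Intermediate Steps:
$\sqrt{V{\left(\left(-1\right) \left(-205\right),72 \right)} - 40866} = \sqrt{72 - 40866} = \sqrt{-40794} = i \sqrt{40794}$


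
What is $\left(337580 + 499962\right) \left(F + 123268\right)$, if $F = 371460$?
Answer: $414355478576$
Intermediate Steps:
$\left(337580 + 499962\right) \left(F + 123268\right) = \left(337580 + 499962\right) \left(371460 + 123268\right) = 837542 \cdot 494728 = 414355478576$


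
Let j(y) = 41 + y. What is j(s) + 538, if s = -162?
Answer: 417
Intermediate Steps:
j(s) + 538 = (41 - 162) + 538 = -121 + 538 = 417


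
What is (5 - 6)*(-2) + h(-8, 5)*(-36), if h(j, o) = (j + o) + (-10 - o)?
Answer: 650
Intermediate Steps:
h(j, o) = -10 + j
(5 - 6)*(-2) + h(-8, 5)*(-36) = (5 - 6)*(-2) + (-10 - 8)*(-36) = -1*(-2) - 18*(-36) = 2 + 648 = 650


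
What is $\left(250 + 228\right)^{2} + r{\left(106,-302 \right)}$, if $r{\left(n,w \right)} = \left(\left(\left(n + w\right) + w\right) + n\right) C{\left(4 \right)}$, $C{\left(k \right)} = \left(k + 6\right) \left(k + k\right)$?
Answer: $197124$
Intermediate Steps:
$C{\left(k \right)} = 2 k \left(6 + k\right)$ ($C{\left(k \right)} = \left(6 + k\right) 2 k = 2 k \left(6 + k\right)$)
$r{\left(n,w \right)} = 160 n + 160 w$ ($r{\left(n,w \right)} = \left(\left(\left(n + w\right) + w\right) + n\right) 2 \cdot 4 \left(6 + 4\right) = \left(\left(n + 2 w\right) + n\right) 2 \cdot 4 \cdot 10 = \left(2 n + 2 w\right) 80 = 160 n + 160 w$)
$\left(250 + 228\right)^{2} + r{\left(106,-302 \right)} = \left(250 + 228\right)^{2} + \left(160 \cdot 106 + 160 \left(-302\right)\right) = 478^{2} + \left(16960 - 48320\right) = 228484 - 31360 = 197124$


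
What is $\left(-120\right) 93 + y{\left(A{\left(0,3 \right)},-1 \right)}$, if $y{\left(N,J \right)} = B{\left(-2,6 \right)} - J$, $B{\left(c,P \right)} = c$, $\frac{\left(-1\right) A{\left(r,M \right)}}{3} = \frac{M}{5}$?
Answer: $-11161$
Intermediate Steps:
$A{\left(r,M \right)} = - \frac{3 M}{5}$ ($A{\left(r,M \right)} = - 3 \frac{M}{5} = - \frac{3 M}{5}$)
$y{\left(N,J \right)} = -2 - J$
$\left(-120\right) 93 + y{\left(A{\left(0,3 \right)},-1 \right)} = \left(-120\right) 93 - 1 = -11160 + \left(-2 + 1\right) = -11160 - 1 = -11161$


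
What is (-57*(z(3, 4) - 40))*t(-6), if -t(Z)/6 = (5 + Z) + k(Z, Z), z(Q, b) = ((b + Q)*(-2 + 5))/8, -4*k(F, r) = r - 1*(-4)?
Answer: 51129/8 ≈ 6391.1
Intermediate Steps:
k(F, r) = -1 - r/4 (k(F, r) = -(r - 1*(-4))/4 = -(r + 4)/4 = -(4 + r)/4 = -1 - r/4)
z(Q, b) = 3*Q/8 + 3*b/8 (z(Q, b) = ((Q + b)*3)*(1/8) = (3*Q + 3*b)*(1/8) = 3*Q/8 + 3*b/8)
t(Z) = -24 - 9*Z/2 (t(Z) = -6*((5 + Z) + (-1 - Z/4)) = -6*(4 + 3*Z/4) = -24 - 9*Z/2)
(-57*(z(3, 4) - 40))*t(-6) = (-57*(((3/8)*3 + (3/8)*4) - 40))*(-24 - 9/2*(-6)) = (-57*((9/8 + 3/2) - 40))*(-24 + 27) = -57*(21/8 - 40)*3 = -57*(-299/8)*3 = (17043/8)*3 = 51129/8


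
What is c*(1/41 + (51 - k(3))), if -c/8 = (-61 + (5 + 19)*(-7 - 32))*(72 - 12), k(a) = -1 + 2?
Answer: 981526560/41 ≈ 2.3940e+7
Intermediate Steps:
k(a) = 1
c = 478560 (c = -8*(-61 + (5 + 19)*(-7 - 32))*(72 - 12) = -8*(-61 + 24*(-39))*60 = -8*(-61 - 936)*60 = -(-7976)*60 = -8*(-59820) = 478560)
c*(1/41 + (51 - k(3))) = 478560*(1/41 + (51 - 1*1)) = 478560*(1/41 + (51 - 1)) = 478560*(1/41 + 50) = 478560*(2051/41) = 981526560/41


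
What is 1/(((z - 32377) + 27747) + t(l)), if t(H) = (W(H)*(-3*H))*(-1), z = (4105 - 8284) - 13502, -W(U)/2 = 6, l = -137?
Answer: -1/17379 ≈ -5.7541e-5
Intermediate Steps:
W(U) = -12 (W(U) = -2*6 = -12)
z = -17681 (z = -4179 - 13502 = -17681)
t(H) = -36*H (t(H) = -(-36)*H*(-1) = (36*H)*(-1) = -36*H)
1/(((z - 32377) + 27747) + t(l)) = 1/(((-17681 - 32377) + 27747) - 36*(-137)) = 1/((-50058 + 27747) + 4932) = 1/(-22311 + 4932) = 1/(-17379) = -1/17379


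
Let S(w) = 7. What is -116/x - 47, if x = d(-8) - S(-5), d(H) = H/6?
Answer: -827/25 ≈ -33.080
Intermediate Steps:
d(H) = H/6 (d(H) = H*(1/6) = H/6)
x = -25/3 (x = (1/6)*(-8) - 1*7 = -4/3 - 7 = -25/3 ≈ -8.3333)
-116/x - 47 = -116/(-25/3) - 47 = -3/25*(-116) - 47 = 348/25 - 47 = -827/25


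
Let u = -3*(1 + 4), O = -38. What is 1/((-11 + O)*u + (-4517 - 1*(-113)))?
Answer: -1/3669 ≈ -0.00027255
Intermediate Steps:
u = -15 (u = -3*5 = -15)
1/((-11 + O)*u + (-4517 - 1*(-113))) = 1/((-11 - 38)*(-15) + (-4517 - 1*(-113))) = 1/(-49*(-15) + (-4517 + 113)) = 1/(735 - 4404) = 1/(-3669) = -1/3669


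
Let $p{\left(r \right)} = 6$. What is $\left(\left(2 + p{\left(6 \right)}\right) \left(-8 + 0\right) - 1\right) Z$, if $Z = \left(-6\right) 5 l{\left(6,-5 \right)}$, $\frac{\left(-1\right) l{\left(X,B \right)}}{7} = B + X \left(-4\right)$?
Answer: $395850$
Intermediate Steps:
$l{\left(X,B \right)} = - 7 B + 28 X$ ($l{\left(X,B \right)} = - 7 \left(B + X \left(-4\right)\right) = - 7 \left(B - 4 X\right) = - 7 B + 28 X$)
$Z = -6090$ ($Z = \left(-6\right) 5 \left(\left(-7\right) \left(-5\right) + 28 \cdot 6\right) = - 30 \left(35 + 168\right) = \left(-30\right) 203 = -6090$)
$\left(\left(2 + p{\left(6 \right)}\right) \left(-8 + 0\right) - 1\right) Z = \left(\left(2 + 6\right) \left(-8 + 0\right) - 1\right) \left(-6090\right) = \left(8 \left(-8\right) - 1\right) \left(-6090\right) = \left(-64 - 1\right) \left(-6090\right) = \left(-65\right) \left(-6090\right) = 395850$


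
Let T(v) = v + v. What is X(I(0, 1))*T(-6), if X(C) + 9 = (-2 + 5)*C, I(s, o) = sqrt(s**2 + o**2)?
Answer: 72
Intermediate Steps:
T(v) = 2*v
I(s, o) = sqrt(o**2 + s**2)
X(C) = -9 + 3*C (X(C) = -9 + (-2 + 5)*C = -9 + 3*C)
X(I(0, 1))*T(-6) = (-9 + 3*sqrt(1**2 + 0**2))*(2*(-6)) = (-9 + 3*sqrt(1 + 0))*(-12) = (-9 + 3*sqrt(1))*(-12) = (-9 + 3*1)*(-12) = (-9 + 3)*(-12) = -6*(-12) = 72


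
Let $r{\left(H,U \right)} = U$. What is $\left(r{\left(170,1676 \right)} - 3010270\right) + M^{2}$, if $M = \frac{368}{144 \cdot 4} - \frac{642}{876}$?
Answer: $- \frac{20778505403087}{6906384} \approx -3.0086 \cdot 10^{6}$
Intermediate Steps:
$M = - \frac{247}{2628}$ ($M = \frac{368}{576} - \frac{107}{146} = 368 \cdot \frac{1}{576} - \frac{107}{146} = \frac{23}{36} - \frac{107}{146} = - \frac{247}{2628} \approx -0.093988$)
$\left(r{\left(170,1676 \right)} - 3010270\right) + M^{2} = \left(1676 - 3010270\right) + \left(- \frac{247}{2628}\right)^{2} = -3008594 + \frac{61009}{6906384} = - \frac{20778505403087}{6906384}$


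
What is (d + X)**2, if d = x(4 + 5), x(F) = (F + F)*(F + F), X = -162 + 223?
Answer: 148225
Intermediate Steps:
X = 61
x(F) = 4*F**2 (x(F) = (2*F)*(2*F) = 4*F**2)
d = 324 (d = 4*(4 + 5)**2 = 4*9**2 = 4*81 = 324)
(d + X)**2 = (324 + 61)**2 = 385**2 = 148225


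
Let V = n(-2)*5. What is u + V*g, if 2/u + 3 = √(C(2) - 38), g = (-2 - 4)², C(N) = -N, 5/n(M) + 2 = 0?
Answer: -22056/49 - 4*I*√10/49 ≈ -450.12 - 0.25815*I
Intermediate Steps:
n(M) = -5/2 (n(M) = 5/(-2 + 0) = 5/(-2) = 5*(-½) = -5/2)
V = -25/2 (V = -5/2*5 = -25/2 ≈ -12.500)
g = 36 (g = (-6)² = 36)
u = 2/(-3 + 2*I*√10) (u = 2/(-3 + √(-1*2 - 38)) = 2/(-3 + √(-2 - 38)) = 2/(-3 + √(-40)) = 2/(-3 + 2*I*√10) ≈ -0.12245 - 0.25815*I)
u + V*g = (-6/49 - 4*I*√10/49) - 25/2*36 = (-6/49 - 4*I*√10/49) - 450 = -22056/49 - 4*I*√10/49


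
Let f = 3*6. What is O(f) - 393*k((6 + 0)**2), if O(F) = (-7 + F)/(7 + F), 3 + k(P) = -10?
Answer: 127736/25 ≈ 5109.4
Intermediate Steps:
k(P) = -13 (k(P) = -3 - 10 = -13)
f = 18
O(F) = (-7 + F)/(7 + F)
O(f) - 393*k((6 + 0)**2) = (-7 + 18)/(7 + 18) - 393*(-13) = 11/25 + 5109 = 127736/25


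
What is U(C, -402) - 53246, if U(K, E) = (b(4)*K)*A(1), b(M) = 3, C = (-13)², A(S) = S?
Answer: -52739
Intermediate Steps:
C = 169
U(K, E) = 3*K (U(K, E) = (3*K)*1 = 3*K)
U(C, -402) - 53246 = 3*169 - 53246 = 507 - 53246 = -52739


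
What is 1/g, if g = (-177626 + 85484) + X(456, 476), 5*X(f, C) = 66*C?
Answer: -5/429294 ≈ -1.1647e-5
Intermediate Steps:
X(f, C) = 66*C/5 (X(f, C) = (66*C)/5 = 66*C/5)
g = -429294/5 (g = (-177626 + 85484) + (66/5)*476 = -92142 + 31416/5 = -429294/5 ≈ -85859.)
1/g = 1/(-429294/5) = -5/429294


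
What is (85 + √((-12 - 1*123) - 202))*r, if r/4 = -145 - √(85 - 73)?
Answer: -4*(85 + I*√337)*(145 + 2*√3) ≈ -50478.0 - 10902.0*I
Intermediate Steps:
r = -580 - 8*√3 (r = 4*(-145 - √(85 - 73)) = 4*(-145 - √12) = 4*(-145 - 2*√3) = -580 - 8*√3 ≈ -593.86)
(85 + √((-12 - 1*123) - 202))*r = (85 + √((-12 - 1*123) - 202))*(-580 - 8*√3) = (85 + √((-12 - 123) - 202))*(-580 - 8*√3) = (85 + √(-135 - 202))*(-580 - 8*√3) = (85 + √(-337))*(-580 - 8*√3) = (85 + I*√337)*(-580 - 8*√3) = (-580 - 8*√3)*(85 + I*√337)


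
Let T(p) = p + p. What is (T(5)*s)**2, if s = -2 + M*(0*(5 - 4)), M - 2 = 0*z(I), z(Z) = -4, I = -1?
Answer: 400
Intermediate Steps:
T(p) = 2*p
M = 2 (M = 2 + 0*(-4) = 2 + 0 = 2)
s = -2 (s = -2 + 2*(0*(5 - 4)) = -2 + 2*(0*1) = -2 + 2*0 = -2 + 0 = -2)
(T(5)*s)**2 = ((2*5)*(-2))**2 = (10*(-2))**2 = (-20)**2 = 400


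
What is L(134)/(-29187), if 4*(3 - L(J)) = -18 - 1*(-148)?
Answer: 59/58374 ≈ 0.0010107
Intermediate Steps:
L(J) = -59/2 (L(J) = 3 - (-18 - 1*(-148))/4 = 3 - (-18 + 148)/4 = 3 - 1/4*130 = 3 - 65/2 = -59/2)
L(134)/(-29187) = -59/2/(-29187) = -59/2*(-1/29187) = 59/58374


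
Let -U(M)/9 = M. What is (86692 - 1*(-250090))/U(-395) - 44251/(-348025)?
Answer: 23473173571/247445775 ≈ 94.862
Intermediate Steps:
U(M) = -9*M
(86692 - 1*(-250090))/U(-395) - 44251/(-348025) = (86692 - 1*(-250090))/((-9*(-395))) - 44251/(-348025) = (86692 + 250090)/3555 - 44251*(-1/348025) = 336782*(1/3555) + 44251/348025 = 336782/3555 + 44251/348025 = 23473173571/247445775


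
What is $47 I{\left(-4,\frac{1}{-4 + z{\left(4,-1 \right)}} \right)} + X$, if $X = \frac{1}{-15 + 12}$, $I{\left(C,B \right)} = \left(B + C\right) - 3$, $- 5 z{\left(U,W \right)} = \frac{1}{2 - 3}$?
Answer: $- \frac{19477}{57} \approx -341.7$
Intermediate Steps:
$z{\left(U,W \right)} = \frac{1}{5}$ ($z{\left(U,W \right)} = - \frac{1}{5 \left(2 - 3\right)} = - \frac{1}{5 \left(-1\right)} = \left(- \frac{1}{5}\right) \left(-1\right) = \frac{1}{5}$)
$I{\left(C,B \right)} = -3 + B + C$
$X = - \frac{1}{3}$ ($X = \frac{1}{-3} = - \frac{1}{3} \approx -0.33333$)
$47 I{\left(-4,\frac{1}{-4 + z{\left(4,-1 \right)}} \right)} + X = 47 \left(-3 + \frac{1}{-4 + \frac{1}{5}} - 4\right) - \frac{1}{3} = 47 \left(-3 + \frac{1}{- \frac{19}{5}} - 4\right) - \frac{1}{3} = 47 \left(-3 - \frac{5}{19} - 4\right) - \frac{1}{3} = 47 \left(- \frac{138}{19}\right) - \frac{1}{3} = - \frac{6486}{19} - \frac{1}{3} = - \frac{19477}{57}$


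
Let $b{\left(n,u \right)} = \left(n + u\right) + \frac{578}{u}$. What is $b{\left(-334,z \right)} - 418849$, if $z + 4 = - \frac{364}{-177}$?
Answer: $- \frac{12770720501}{30444} \approx -4.1948 \cdot 10^{5}$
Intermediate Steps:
$z = - \frac{344}{177}$ ($z = -4 - \frac{364}{-177} = -4 - - \frac{364}{177} = -4 + \frac{364}{177} = - \frac{344}{177} \approx -1.9435$)
$b{\left(n,u \right)} = n + u + \frac{578}{u}$
$b{\left(-334,z \right)} - 418849 = \left(-334 - \frac{344}{177} + \frac{578}{- \frac{344}{177}}\right) - 418849 = \left(-334 - \frac{344}{177} + 578 \left(- \frac{177}{344}\right)\right) - 418849 = \left(-334 - \frac{344}{177} - \frac{51153}{172}\right) - 418849 = - \frac{19281545}{30444} - 418849 = - \frac{12770720501}{30444}$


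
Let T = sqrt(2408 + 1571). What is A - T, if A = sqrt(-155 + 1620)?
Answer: sqrt(1465) - sqrt(3979) ≈ -24.804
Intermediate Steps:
T = sqrt(3979) ≈ 63.079
A = sqrt(1465) ≈ 38.275
A - T = sqrt(1465) - sqrt(3979)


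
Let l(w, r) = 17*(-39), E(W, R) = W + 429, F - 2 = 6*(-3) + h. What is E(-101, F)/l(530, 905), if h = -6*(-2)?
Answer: -328/663 ≈ -0.49472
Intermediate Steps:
h = 12
F = -4 (F = 2 + (6*(-3) + 12) = 2 + (-18 + 12) = 2 - 6 = -4)
E(W, R) = 429 + W
l(w, r) = -663
E(-101, F)/l(530, 905) = (429 - 101)/(-663) = 328*(-1/663) = -328/663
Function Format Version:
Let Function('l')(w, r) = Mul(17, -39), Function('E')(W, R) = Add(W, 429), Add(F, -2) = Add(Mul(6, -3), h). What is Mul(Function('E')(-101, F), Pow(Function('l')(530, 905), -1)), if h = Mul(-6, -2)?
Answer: Rational(-328, 663) ≈ -0.49472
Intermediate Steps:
h = 12
F = -4 (F = Add(2, Add(Mul(6, -3), 12)) = Add(2, Add(-18, 12)) = Add(2, -6) = -4)
Function('E')(W, R) = Add(429, W)
Function('l')(w, r) = -663
Mul(Function('E')(-101, F), Pow(Function('l')(530, 905), -1)) = Mul(Add(429, -101), Pow(-663, -1)) = Mul(328, Rational(-1, 663)) = Rational(-328, 663)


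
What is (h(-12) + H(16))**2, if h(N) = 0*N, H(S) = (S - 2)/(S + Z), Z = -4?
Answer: 49/36 ≈ 1.3611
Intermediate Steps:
H(S) = (-2 + S)/(-4 + S) (H(S) = (S - 2)/(S - 4) = (-2 + S)/(-4 + S))
h(N) = 0
(h(-12) + H(16))**2 = (0 + (-2 + 16)/(-4 + 16))**2 = (0 + 14/12)**2 = (0 + (1/12)*14)**2 = (0 + 7/6)**2 = (7/6)**2 = 49/36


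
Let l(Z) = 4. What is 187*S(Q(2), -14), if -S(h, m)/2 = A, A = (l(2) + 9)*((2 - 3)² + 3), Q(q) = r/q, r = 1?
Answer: -19448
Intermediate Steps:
Q(q) = 1/q
A = 52 (A = (4 + 9)*((2 - 3)² + 3) = 13*((-1)² + 3) = 13*(1 + 3) = 13*4 = 52)
S(h, m) = -104 (S(h, m) = -2*52 = -104)
187*S(Q(2), -14) = 187*(-104) = -19448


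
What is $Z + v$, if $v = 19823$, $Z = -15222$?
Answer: $4601$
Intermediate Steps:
$Z + v = -15222 + 19823 = 4601$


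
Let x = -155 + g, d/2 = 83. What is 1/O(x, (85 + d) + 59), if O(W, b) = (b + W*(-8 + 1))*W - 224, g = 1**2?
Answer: -1/213976 ≈ -4.6734e-6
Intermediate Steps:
d = 166 (d = 2*83 = 166)
g = 1
x = -154 (x = -155 + 1 = -154)
O(W, b) = -224 + W*(b - 7*W) (O(W, b) = (b + W*(-7))*W - 224 = (b - 7*W)*W - 224 = W*(b - 7*W) - 224 = -224 + W*(b - 7*W))
1/O(x, (85 + d) + 59) = 1/(-224 - 7*(-154)**2 - 154*((85 + 166) + 59)) = 1/(-224 - 7*23716 - 154*(251 + 59)) = 1/(-224 - 166012 - 154*310) = 1/(-224 - 166012 - 47740) = 1/(-213976) = -1/213976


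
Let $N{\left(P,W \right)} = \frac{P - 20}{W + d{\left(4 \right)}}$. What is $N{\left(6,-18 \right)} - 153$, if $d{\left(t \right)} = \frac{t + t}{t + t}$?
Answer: $- \frac{2587}{17} \approx -152.18$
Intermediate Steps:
$d{\left(t \right)} = 1$ ($d{\left(t \right)} = \frac{2 t}{2 t} = 2 t \frac{1}{2 t} = 1$)
$N{\left(P,W \right)} = \frac{-20 + P}{1 + W}$ ($N{\left(P,W \right)} = \frac{P - 20}{W + 1} = \frac{-20 + P}{1 + W}$)
$N{\left(6,-18 \right)} - 153 = \frac{-20 + 6}{1 - 18} - 153 = \frac{1}{-17} \left(-14\right) - 153 = \left(- \frac{1}{17}\right) \left(-14\right) - 153 = \frac{14}{17} - 153 = - \frac{2587}{17}$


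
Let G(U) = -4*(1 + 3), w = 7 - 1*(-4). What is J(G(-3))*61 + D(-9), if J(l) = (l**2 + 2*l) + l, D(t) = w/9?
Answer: 114203/9 ≈ 12689.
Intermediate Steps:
w = 11 (w = 7 + 4 = 11)
D(t) = 11/9
G(U) = -16 (G(U) = -4*4 = -16)
J(l) = l**2 + 3*l
J(G(-3))*61 + D(-9) = -16*(3 - 16)*61 + 11/9 = -16*(-13)*61 + 11/9 = 208*61 + 11/9 = 12688 + 11/9 = 114203/9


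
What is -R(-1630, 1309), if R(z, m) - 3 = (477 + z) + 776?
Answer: 374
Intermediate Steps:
R(z, m) = 1256 + z (R(z, m) = 3 + ((477 + z) + 776) = 3 + (1253 + z) = 1256 + z)
-R(-1630, 1309) = -(1256 - 1630) = -1*(-374) = 374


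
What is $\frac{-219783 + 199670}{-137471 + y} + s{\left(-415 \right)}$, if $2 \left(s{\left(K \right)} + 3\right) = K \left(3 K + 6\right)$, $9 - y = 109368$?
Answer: $\frac{31728710699}{123415} \approx 2.5709 \cdot 10^{5}$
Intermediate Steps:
$y = -109359$ ($y = 9 - 109368 = -109359$)
$s{\left(K \right)} = -3 + \frac{K \left(6 + 3 K\right)}{2}$ ($s{\left(K \right)} = -3 + \frac{K \left(3 K + 6\right)}{2} = -3 + \frac{K \left(6 + 3 K\right)}{2}$)
$\frac{-219783 + 199670}{-137471 + y} + s{\left(-415 \right)} = \frac{-219783 + 199670}{-137471 - 109359} + \left(-3 + 3 \left(-415\right) + \frac{3 \left(-415\right)^{2}}{2}\right) = - \frac{20113}{-246830} - - \frac{514179}{2} = \left(-20113\right) \left(- \frac{1}{246830}\right) - - \frac{514179}{2} = \frac{20113}{246830} + \frac{514179}{2} = \frac{31728710699}{123415}$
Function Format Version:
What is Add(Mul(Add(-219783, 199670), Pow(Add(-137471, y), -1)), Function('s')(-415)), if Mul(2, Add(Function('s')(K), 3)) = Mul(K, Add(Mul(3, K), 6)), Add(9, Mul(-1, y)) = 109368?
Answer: Rational(31728710699, 123415) ≈ 2.5709e+5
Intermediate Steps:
y = -109359 (y = Add(9, Mul(-1, 109368)) = Add(9, -109368) = -109359)
Function('s')(K) = Add(-3, Mul(Rational(1, 2), K, Add(6, Mul(3, K)))) (Function('s')(K) = Add(-3, Mul(Rational(1, 2), Mul(K, Add(Mul(3, K), 6)))) = Add(-3, Mul(Rational(1, 2), Mul(K, Add(6, Mul(3, K))))) = Add(-3, Mul(Rational(1, 2), K, Add(6, Mul(3, K)))))
Add(Mul(Add(-219783, 199670), Pow(Add(-137471, y), -1)), Function('s')(-415)) = Add(Mul(Add(-219783, 199670), Pow(Add(-137471, -109359), -1)), Add(-3, Mul(3, -415), Mul(Rational(3, 2), Pow(-415, 2)))) = Add(Mul(-20113, Pow(-246830, -1)), Add(-3, -1245, Mul(Rational(3, 2), 172225))) = Add(Mul(-20113, Rational(-1, 246830)), Add(-3, -1245, Rational(516675, 2))) = Add(Rational(20113, 246830), Rational(514179, 2)) = Rational(31728710699, 123415)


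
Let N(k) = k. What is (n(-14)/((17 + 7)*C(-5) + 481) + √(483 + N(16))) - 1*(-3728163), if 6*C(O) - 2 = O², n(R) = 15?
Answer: 2195888022/589 + √499 ≈ 3.7282e+6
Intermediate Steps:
C(O) = ⅓ + O²/6
(n(-14)/((17 + 7)*C(-5) + 481) + √(483 + N(16))) - 1*(-3728163) = (15/((17 + 7)*(⅓ + (⅙)*(-5)²) + 481) + √(483 + 16)) - 1*(-3728163) = (15/(24*(⅓ + (⅙)*25) + 481) + √499) + 3728163 = (15/(24*(⅓ + 25/6) + 481) + √499) + 3728163 = (15/(24*(9/2) + 481) + √499) + 3728163 = (15/(108 + 481) + √499) + 3728163 = (15/589 + √499) + 3728163 = 2195888022/589 + √499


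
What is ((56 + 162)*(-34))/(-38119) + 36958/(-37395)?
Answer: -1131630262/1425460005 ≈ -0.79387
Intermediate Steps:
((56 + 162)*(-34))/(-38119) + 36958/(-37395) = (218*(-34))*(-1/38119) + 36958*(-1/37395) = -7412*(-1/38119) - 36958/37395 = 7412/38119 - 36958/37395 = -1131630262/1425460005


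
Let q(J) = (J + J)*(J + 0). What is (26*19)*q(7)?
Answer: 48412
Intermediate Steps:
q(J) = 2*J**2 (q(J) = (2*J)*J = 2*J**2)
(26*19)*q(7) = (26*19)*(2*7**2) = 494*(2*49) = 494*98 = 48412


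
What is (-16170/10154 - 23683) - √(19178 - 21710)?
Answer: -120246676/5077 - 2*I*√633 ≈ -23685.0 - 50.319*I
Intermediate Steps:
(-16170/10154 - 23683) - √(19178 - 21710) = (-16170*1/10154 - 23683) - √(-2532) = (-8085/5077 - 23683) - 2*I*√633 = -120246676/5077 - 2*I*√633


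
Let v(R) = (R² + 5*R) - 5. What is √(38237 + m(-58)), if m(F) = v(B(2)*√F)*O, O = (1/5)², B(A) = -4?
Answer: 2*√(238748 - 5*I*√58)/5 ≈ 195.45 - 0.015586*I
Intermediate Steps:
v(R) = -5 + R² + 5*R
O = 1/25 (O = (⅕)² = 1/25 ≈ 0.040000)
m(F) = -⅕ - 4*√F/5 + 16*F/25 (m(F) = (-5 + (-4*√F)² + 5*(-4*√F))*(1/25) = (-5 + 16*F - 20*√F)*(1/25) = (-5 - 20*√F + 16*F)*(1/25) = -⅕ - 4*√F/5 + 16*F/25)
√(38237 + m(-58)) = √(38237 + (-⅕ - 4*I*√58/5 + (16/25)*(-58))) = √(38237 + (-⅕ - 4*I*√58/5 - 928/25)) = √(38237 + (-933/25 - 4*I*√58/5)) = √(954992/25 - 4*I*√58/5)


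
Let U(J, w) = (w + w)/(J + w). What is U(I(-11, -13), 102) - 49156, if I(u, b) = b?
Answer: -4374680/89 ≈ -49154.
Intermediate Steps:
U(J, w) = 2*w/(J + w) (U(J, w) = (2*w)/(J + w) = 2*w/(J + w))
U(I(-11, -13), 102) - 49156 = 2*102/(-13 + 102) - 49156 = 2*102/89 - 49156 = 2*102*(1/89) - 49156 = 204/89 - 49156 = -4374680/89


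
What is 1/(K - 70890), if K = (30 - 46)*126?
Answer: -1/72906 ≈ -1.3716e-5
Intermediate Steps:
K = -2016 (K = -16*126 = -2016)
1/(K - 70890) = 1/(-2016 - 70890) = 1/(-72906) = -1/72906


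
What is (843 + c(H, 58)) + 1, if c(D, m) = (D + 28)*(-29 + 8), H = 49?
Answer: -773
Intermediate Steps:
c(D, m) = -588 - 21*D (c(D, m) = (28 + D)*(-21) = -588 - 21*D)
(843 + c(H, 58)) + 1 = (843 + (-588 - 21*49)) + 1 = (843 + (-588 - 1029)) + 1 = (843 - 1617) + 1 = -774 + 1 = -773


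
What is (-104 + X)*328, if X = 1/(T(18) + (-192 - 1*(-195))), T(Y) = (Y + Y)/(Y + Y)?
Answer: -34030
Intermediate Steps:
T(Y) = 1 (T(Y) = (2*Y)/((2*Y)) = (2*Y)*(1/(2*Y)) = 1)
X = ¼ (X = 1/(1 + (-192 - 1*(-195))) = 1/(1 + (-192 + 195)) = 1/(1 + 3) = 1/4 = ¼ ≈ 0.25000)
(-104 + X)*328 = (-104 + ¼)*328 = -415/4*328 = -34030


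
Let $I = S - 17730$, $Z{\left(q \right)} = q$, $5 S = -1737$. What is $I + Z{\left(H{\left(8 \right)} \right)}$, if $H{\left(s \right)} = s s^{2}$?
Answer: $- \frac{87827}{5} \approx -17565.0$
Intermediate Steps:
$H{\left(s \right)} = s^{3}$
$S = - \frac{1737}{5}$ ($S = \frac{1}{5} \left(-1737\right) = - \frac{1737}{5} \approx -347.4$)
$I = - \frac{90387}{5}$ ($I = - \frac{1737}{5} - 17730 = - \frac{90387}{5} \approx -18077.0$)
$I + Z{\left(H{\left(8 \right)} \right)} = - \frac{90387}{5} + 8^{3} = - \frac{90387}{5} + 512 = - \frac{87827}{5}$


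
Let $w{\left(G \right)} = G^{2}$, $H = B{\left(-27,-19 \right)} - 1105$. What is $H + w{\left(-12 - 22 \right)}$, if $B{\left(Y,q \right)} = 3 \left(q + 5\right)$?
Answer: $9$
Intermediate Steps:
$B{\left(Y,q \right)} = 15 + 3 q$ ($B{\left(Y,q \right)} = 3 \left(5 + q\right) = 15 + 3 q$)
$H = -1147$ ($H = \left(15 + 3 \left(-19\right)\right) - 1105 = \left(15 - 57\right) - 1105 = -42 - 1105 = -1147$)
$H + w{\left(-12 - 22 \right)} = -1147 + \left(-12 - 22\right)^{2} = -1147 + \left(-34\right)^{2} = -1147 + 1156 = 9$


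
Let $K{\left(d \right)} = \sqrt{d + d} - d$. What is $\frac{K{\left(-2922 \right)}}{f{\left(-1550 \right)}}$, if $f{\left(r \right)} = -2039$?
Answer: $- \frac{2922}{2039} - \frac{2 i \sqrt{1461}}{2039} \approx -1.4331 - 0.037492 i$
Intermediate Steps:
$K{\left(d \right)} = - d + \sqrt{2} \sqrt{d}$ ($K{\left(d \right)} = \sqrt{2 d} - d = \sqrt{2} \sqrt{d} - d = - d + \sqrt{2} \sqrt{d}$)
$\frac{K{\left(-2922 \right)}}{f{\left(-1550 \right)}} = \frac{\left(-1\right) \left(-2922\right) + \sqrt{2} \sqrt{-2922}}{-2039} = \left(2922 + \sqrt{2} i \sqrt{2922}\right) \left(- \frac{1}{2039}\right) = \left(2922 + 2 i \sqrt{1461}\right) \left(- \frac{1}{2039}\right) = - \frac{2922}{2039} - \frac{2 i \sqrt{1461}}{2039}$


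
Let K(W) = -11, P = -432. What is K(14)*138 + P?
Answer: -1950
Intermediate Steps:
K(14)*138 + P = -11*138 - 432 = -1518 - 432 = -1950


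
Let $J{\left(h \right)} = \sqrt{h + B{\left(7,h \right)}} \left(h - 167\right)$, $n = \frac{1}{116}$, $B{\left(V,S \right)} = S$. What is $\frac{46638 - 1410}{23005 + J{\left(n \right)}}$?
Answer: $\frac{812032839822720}{413036139315559} + \frac{101628944208 \sqrt{58}}{413036139315559} \approx 1.9679$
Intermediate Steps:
$n = \frac{1}{116} \approx 0.0086207$
$J{\left(h \right)} = \sqrt{2} \sqrt{h} \left(-167 + h\right)$ ($J{\left(h \right)} = \sqrt{h + h} \left(h - 167\right) = \sqrt{2 h} \left(-167 + h\right) = \sqrt{2} \sqrt{h} \left(-167 + h\right)$)
$\frac{46638 - 1410}{23005 + J{\left(n \right)}} = \frac{46638 - 1410}{23005 + \frac{\sqrt{2} \left(-167 + \frac{1}{116}\right)}{2 \sqrt{29}}} = \frac{45228}{23005 + \sqrt{2} \frac{\sqrt{29}}{58} \left(- \frac{19371}{116}\right)} = \frac{45228}{23005 - \frac{19371 \sqrt{58}}{6728}}$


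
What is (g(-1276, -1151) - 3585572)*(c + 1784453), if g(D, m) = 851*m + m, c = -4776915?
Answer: 13664251803488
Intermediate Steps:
g(D, m) = 852*m
(g(-1276, -1151) - 3585572)*(c + 1784453) = (852*(-1151) - 3585572)*(-4776915 + 1784453) = (-980652 - 3585572)*(-2992462) = -4566224*(-2992462) = 13664251803488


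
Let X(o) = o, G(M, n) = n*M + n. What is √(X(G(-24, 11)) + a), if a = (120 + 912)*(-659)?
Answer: I*√680341 ≈ 824.83*I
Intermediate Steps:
G(M, n) = n + M*n (G(M, n) = M*n + n = n + M*n)
a = -680088 (a = 1032*(-659) = -680088)
√(X(G(-24, 11)) + a) = √(11*(1 - 24) - 680088) = √(11*(-23) - 680088) = √(-253 - 680088) = √(-680341) = I*√680341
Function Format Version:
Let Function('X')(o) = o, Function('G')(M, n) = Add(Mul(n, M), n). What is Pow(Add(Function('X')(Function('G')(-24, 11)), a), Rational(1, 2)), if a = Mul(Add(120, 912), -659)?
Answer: Mul(I, Pow(680341, Rational(1, 2))) ≈ Mul(824.83, I)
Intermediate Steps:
Function('G')(M, n) = Add(n, Mul(M, n)) (Function('G')(M, n) = Add(Mul(M, n), n) = Add(n, Mul(M, n)))
a = -680088 (a = Mul(1032, -659) = -680088)
Pow(Add(Function('X')(Function('G')(-24, 11)), a), Rational(1, 2)) = Pow(Add(Mul(11, Add(1, -24)), -680088), Rational(1, 2)) = Pow(Add(Mul(11, -23), -680088), Rational(1, 2)) = Pow(Add(-253, -680088), Rational(1, 2)) = Pow(-680341, Rational(1, 2)) = Mul(I, Pow(680341, Rational(1, 2)))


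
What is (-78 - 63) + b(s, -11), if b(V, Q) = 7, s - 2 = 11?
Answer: -134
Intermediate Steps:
s = 13 (s = 2 + 11 = 13)
(-78 - 63) + b(s, -11) = (-78 - 63) + 7 = -141 + 7 = -134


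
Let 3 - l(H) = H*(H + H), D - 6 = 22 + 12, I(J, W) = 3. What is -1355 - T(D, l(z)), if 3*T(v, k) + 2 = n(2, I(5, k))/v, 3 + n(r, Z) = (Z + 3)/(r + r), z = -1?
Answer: -325037/240 ≈ -1354.3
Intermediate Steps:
D = 40 (D = 6 + (22 + 12) = 6 + 34 = 40)
n(r, Z) = -3 + (3 + Z)/(2*r) (n(r, Z) = -3 + (Z + 3)/(r + r) = -3 + (3 + Z)/((2*r)) = -3 + (3 + Z)*(1/(2*r)) = -3 + (3 + Z)/(2*r))
l(H) = 3 - 2*H² (l(H) = 3 - H*(H + H) = 3 - H*2*H = 3 - 2*H²)
T(v, k) = -⅔ - 1/(2*v) (T(v, k) = -⅔ + (((½)*(3 + 3 - 6*2)/2)/v)/3 = -⅔ + (((½)*(½)*(3 + 3 - 12))/v)/3 = -⅔ + (((½)*(½)*(-6))/v)/3 = -⅔ + (-3/(2*v))/3 = -⅔ - 1/(2*v))
-1355 - T(D, l(z)) = -1355 - (-3 - 4*40)/(6*40) = -1355 - (-3 - 160)/(6*40) = -1355 - (-163)/(6*40) = -1355 - 1*(-163/240) = -1355 + 163/240 = -325037/240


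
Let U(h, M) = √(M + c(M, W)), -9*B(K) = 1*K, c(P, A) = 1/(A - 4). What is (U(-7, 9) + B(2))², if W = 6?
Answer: 1547/162 - 2*√38/9 ≈ 8.1795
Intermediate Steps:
c(P, A) = 1/(-4 + A)
B(K) = -K/9
U(h, M) = √(½ + M) (U(h, M) = √(M + 1/(-4 + 6)) = √(M + 1/2) = √(M + ½) = √(½ + M))
(U(-7, 9) + B(2))² = (√(2 + 4*9)/2 - ⅑*2)² = (√(2 + 36)/2 - 2/9)² = (√38/2 - 2/9)² = (-2/9 + √38/2)²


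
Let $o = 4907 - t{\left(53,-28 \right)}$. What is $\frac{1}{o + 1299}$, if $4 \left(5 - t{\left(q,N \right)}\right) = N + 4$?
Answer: $\frac{1}{6195} \approx 0.00016142$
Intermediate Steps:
$t{\left(q,N \right)} = 4 - \frac{N}{4}$ ($t{\left(q,N \right)} = 5 - \frac{N + 4}{4} = 5 - \frac{4 + N}{4} = 5 - \left(1 + \frac{N}{4}\right) = 4 - \frac{N}{4}$)
$o = 4896$ ($o = 4907 - \left(4 - -7\right) = 4907 - \left(4 + 7\right) = 4907 - 11 = 4896$)
$\frac{1}{o + 1299} = \frac{1}{4896 + 1299} = \frac{1}{6195}$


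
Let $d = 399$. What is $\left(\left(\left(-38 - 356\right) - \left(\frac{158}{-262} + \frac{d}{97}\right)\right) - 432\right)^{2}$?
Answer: $\frac{111103995385744}{161467849} \approx 6.8809 \cdot 10^{5}$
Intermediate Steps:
$\left(\left(\left(-38 - 356\right) - \left(\frac{158}{-262} + \frac{d}{97}\right)\right) - 432\right)^{2} = \left(\left(\left(-38 - 356\right) - \left(\frac{158}{-262} + \frac{399}{97}\right)\right) - 432\right)^{2} = \left(\left(\left(-38 - 356\right) - \left(158 \left(- \frac{1}{262}\right) + 399 \cdot \frac{1}{97}\right)\right) - 432\right)^{2} = \left(\left(-394 - \left(- \frac{79}{131} + \frac{399}{97}\right)\right) - 432\right)^{2} = \left(\left(-394 - \frac{44606}{12707}\right) - 432\right)^{2} = \left(- \frac{5051164}{12707} - 432\right)^{2} = \left(- \frac{10540588}{12707}\right)^{2} = \frac{111103995385744}{161467849}$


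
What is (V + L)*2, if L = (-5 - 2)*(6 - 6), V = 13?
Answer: 26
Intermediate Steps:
L = 0 (L = -7*0 = 0)
(V + L)*2 = (13 + 0)*2 = 13*2 = 26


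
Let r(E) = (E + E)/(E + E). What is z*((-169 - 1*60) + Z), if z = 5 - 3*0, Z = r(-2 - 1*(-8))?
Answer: -1140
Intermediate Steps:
r(E) = 1 (r(E) = (2*E)/((2*E)) = (2*E)*(1/(2*E)) = 1)
Z = 1
z = 5 (z = 5 + 0 = 5)
z*((-169 - 1*60) + Z) = 5*((-169 - 1*60) + 1) = 5*((-169 - 60) + 1) = 5*(-229 + 1) = 5*(-228) = -1140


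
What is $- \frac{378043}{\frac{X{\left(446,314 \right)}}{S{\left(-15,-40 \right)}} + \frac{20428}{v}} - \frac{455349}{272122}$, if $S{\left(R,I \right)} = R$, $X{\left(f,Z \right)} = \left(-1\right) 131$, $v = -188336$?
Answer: $- \frac{72658435880603211}{1657603678678} \approx -43833.0$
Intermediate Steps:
$X{\left(f,Z \right)} = -131$
$- \frac{378043}{\frac{X{\left(446,314 \right)}}{S{\left(-15,-40 \right)}} + \frac{20428}{v}} - \frac{455349}{272122} = - \frac{378043}{- \frac{131}{-15} + \frac{20428}{-188336}} - \frac{455349}{272122} = - \frac{378043}{\left(-131\right) \left(- \frac{1}{15}\right) + 20428 \left(- \frac{1}{188336}\right)} - \frac{455349}{272122} = - \frac{378043}{\frac{131}{15} - \frac{5107}{47084}} - \frac{455349}{272122} = - \frac{378043}{\frac{6091399}{706260}} - \frac{455349}{272122} = \left(-378043\right) \frac{706260}{6091399} - \frac{455349}{272122} = - \frac{266996649180}{6091399} - \frac{455349}{272122} = - \frac{72658435880603211}{1657603678678}$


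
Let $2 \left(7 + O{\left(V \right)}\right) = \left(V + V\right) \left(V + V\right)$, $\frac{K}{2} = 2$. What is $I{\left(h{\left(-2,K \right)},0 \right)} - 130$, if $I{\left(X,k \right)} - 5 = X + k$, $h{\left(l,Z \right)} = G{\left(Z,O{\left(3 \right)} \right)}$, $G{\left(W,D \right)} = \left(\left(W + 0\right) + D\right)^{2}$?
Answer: $100$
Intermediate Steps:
$K = 4$ ($K = 2 \cdot 2 = 4$)
$O{\left(V \right)} = -7 + 2 V^{2}$ ($O{\left(V \right)} = -7 + \frac{\left(V + V\right) \left(V + V\right)}{2} = -7 + \frac{2 V 2 V}{2} = -7 + \frac{4 V^{2}}{2} = -7 + 2 V^{2}$)
$G{\left(W,D \right)} = \left(D + W\right)^{2}$ ($G{\left(W,D \right)} = \left(W + D\right)^{2} = \left(D + W\right)^{2}$)
$h{\left(l,Z \right)} = \left(11 + Z\right)^{2}$ ($h{\left(l,Z \right)} = \left(\left(-7 + 2 \cdot 3^{2}\right) + Z\right)^{2} = \left(\left(-7 + 2 \cdot 9\right) + Z\right)^{2} = \left(\left(-7 + 18\right) + Z\right)^{2} = \left(11 + Z\right)^{2}$)
$I{\left(X,k \right)} = 5 + X + k$ ($I{\left(X,k \right)} = 5 + \left(X + k\right) = 5 + X + k$)
$I{\left(h{\left(-2,K \right)},0 \right)} - 130 = \left(5 + \left(11 + 4\right)^{2} + 0\right) - 130 = \left(5 + 15^{2} + 0\right) - 130 = \left(5 + 225 + 0\right) - 130 = 230 - 130 = 100$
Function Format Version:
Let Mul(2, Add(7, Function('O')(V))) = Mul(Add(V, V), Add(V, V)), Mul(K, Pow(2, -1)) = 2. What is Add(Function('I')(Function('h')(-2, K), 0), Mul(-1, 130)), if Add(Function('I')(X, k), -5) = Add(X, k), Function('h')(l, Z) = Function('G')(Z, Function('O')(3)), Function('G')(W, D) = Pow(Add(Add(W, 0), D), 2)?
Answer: 100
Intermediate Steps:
K = 4 (K = Mul(2, 2) = 4)
Function('O')(V) = Add(-7, Mul(2, Pow(V, 2))) (Function('O')(V) = Add(-7, Mul(Rational(1, 2), Mul(Add(V, V), Add(V, V)))) = Add(-7, Mul(Rational(1, 2), Mul(Mul(2, V), Mul(2, V)))) = Add(-7, Mul(Rational(1, 2), Mul(4, Pow(V, 2)))) = Add(-7, Mul(2, Pow(V, 2))))
Function('G')(W, D) = Pow(Add(D, W), 2) (Function('G')(W, D) = Pow(Add(W, D), 2) = Pow(Add(D, W), 2))
Function('h')(l, Z) = Pow(Add(11, Z), 2) (Function('h')(l, Z) = Pow(Add(Add(-7, Mul(2, Pow(3, 2))), Z), 2) = Pow(Add(Add(-7, Mul(2, 9)), Z), 2) = Pow(Add(Add(-7, 18), Z), 2) = Pow(Add(11, Z), 2))
Function('I')(X, k) = Add(5, X, k) (Function('I')(X, k) = Add(5, Add(X, k)) = Add(5, X, k))
Add(Function('I')(Function('h')(-2, K), 0), Mul(-1, 130)) = Add(Add(5, Pow(Add(11, 4), 2), 0), Mul(-1, 130)) = Add(Add(5, Pow(15, 2), 0), -130) = Add(Add(5, 225, 0), -130) = Add(230, -130) = 100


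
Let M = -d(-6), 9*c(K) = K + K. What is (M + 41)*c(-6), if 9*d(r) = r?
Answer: -500/9 ≈ -55.556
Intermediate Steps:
c(K) = 2*K/9 (c(K) = (K + K)/9 = (2*K)/9 = 2*K/9)
d(r) = r/9
M = ⅔ (M = -(-6)/9 = -1*(-⅔) = ⅔ ≈ 0.66667)
(M + 41)*c(-6) = (⅔ + 41)*((2/9)*(-6)) = (125/3)*(-4/3) = -500/9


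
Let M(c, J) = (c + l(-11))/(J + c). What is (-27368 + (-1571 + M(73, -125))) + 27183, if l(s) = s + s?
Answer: -91363/52 ≈ -1757.0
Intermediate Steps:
l(s) = 2*s
M(c, J) = (-22 + c)/(J + c) (M(c, J) = (c + 2*(-11))/(J + c) = (c - 22)/(J + c) = (-22 + c)/(J + c))
(-27368 + (-1571 + M(73, -125))) + 27183 = (-27368 + (-1571 + (-22 + 73)/(-125 + 73))) + 27183 = (-27368 + (-1571 + 51/(-52))) + 27183 = (-27368 + (-1571 - 1/52*51)) + 27183 = (-27368 + (-1571 - 51/52)) + 27183 = (-27368 - 81743/52) + 27183 = -1504879/52 + 27183 = -91363/52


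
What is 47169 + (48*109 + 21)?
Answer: 52422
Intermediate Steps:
47169 + (48*109 + 21) = 47169 + (5232 + 21) = 47169 + 5253 = 52422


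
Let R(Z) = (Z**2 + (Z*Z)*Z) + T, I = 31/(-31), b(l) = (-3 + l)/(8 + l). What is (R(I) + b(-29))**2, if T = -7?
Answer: 13225/441 ≈ 29.989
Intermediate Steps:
b(l) = (-3 + l)/(8 + l)
I = -1 (I = 31*(-1/31) = -1)
R(Z) = -7 + Z**2 + Z**3 (R(Z) = (Z**2 + (Z*Z)*Z) - 7 = (Z**2 + Z**2*Z) - 7 = (Z**2 + Z**3) - 7 = -7 + Z**2 + Z**3)
(R(I) + b(-29))**2 = ((-7 + (-1)**2 + (-1)**3) + (-3 - 29)/(8 - 29))**2 = ((-7 + 1 - 1) - 32/(-21))**2 = (-7 - 1/21*(-32))**2 = (-7 + 32/21)**2 = (-115/21)**2 = 13225/441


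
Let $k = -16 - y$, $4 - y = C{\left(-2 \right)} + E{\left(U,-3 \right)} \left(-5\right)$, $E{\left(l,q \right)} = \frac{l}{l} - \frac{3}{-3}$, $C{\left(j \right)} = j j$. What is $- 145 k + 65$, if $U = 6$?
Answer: $3835$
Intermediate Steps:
$C{\left(j \right)} = j^{2}$
$E{\left(l,q \right)} = 2$ ($E{\left(l,q \right)} = 1 - -1 = 1 + 1 = 2$)
$y = 10$ ($y = 4 - \left(\left(-2\right)^{2} + 2 \left(-5\right)\right) = 4 - \left(4 - 10\right) = 4 - -6 = 4 + 6 = 10$)
$k = -26$ ($k = -16 - 10 = -26$)
$- 145 k + 65 = \left(-145\right) \left(-26\right) + 65 = 3770 + 65 = 3835$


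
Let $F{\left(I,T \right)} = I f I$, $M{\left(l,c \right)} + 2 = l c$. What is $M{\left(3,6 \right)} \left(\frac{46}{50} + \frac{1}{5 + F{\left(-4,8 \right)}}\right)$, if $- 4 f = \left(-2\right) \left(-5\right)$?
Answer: $\frac{2496}{175} \approx 14.263$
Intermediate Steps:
$f = - \frac{5}{2}$ ($f = - \frac{\left(-2\right) \left(-5\right)}{4} = \left(- \frac{1}{4}\right) 10 = - \frac{5}{2} \approx -2.5$)
$M{\left(l,c \right)} = -2 + c l$ ($M{\left(l,c \right)} = -2 + l c = -2 + c l$)
$F{\left(I,T \right)} = - \frac{5 I^{2}}{2}$ ($F{\left(I,T \right)} = I \left(- \frac{5}{2}\right) I = - \frac{5 I}{2} I = - \frac{5 I^{2}}{2}$)
$M{\left(3,6 \right)} \left(\frac{46}{50} + \frac{1}{5 + F{\left(-4,8 \right)}}\right) = \left(-2 + 6 \cdot 3\right) \left(\frac{46}{50} + \frac{1}{5 - \frac{5 \left(-4\right)^{2}}{2}}\right) = \left(-2 + 18\right) \left(46 \cdot \frac{1}{50} + \frac{1}{5 - 40}\right) = 16 \left(\frac{23}{25} + \frac{1}{5 - 40}\right) = 16 \left(\frac{23}{25} + \frac{1}{-35}\right) = 16 \left(\frac{23}{25} - \frac{1}{35}\right) = 16 \cdot \frac{156}{175} = \frac{2496}{175}$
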